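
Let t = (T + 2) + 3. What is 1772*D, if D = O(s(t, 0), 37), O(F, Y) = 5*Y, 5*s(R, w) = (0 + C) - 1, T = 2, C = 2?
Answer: 327820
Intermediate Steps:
t = 7 (t = (2 + 2) + 3 = 4 + 3 = 7)
s(R, w) = ⅕ (s(R, w) = ((0 + 2) - 1)/5 = (2 - 1)/5 = (⅕)*1 = ⅕)
D = 185 (D = 5*37 = 185)
1772*D = 1772*185 = 327820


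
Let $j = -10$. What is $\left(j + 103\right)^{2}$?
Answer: $8649$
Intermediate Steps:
$\left(j + 103\right)^{2} = \left(-10 + 103\right)^{2} = 93^{2} = 8649$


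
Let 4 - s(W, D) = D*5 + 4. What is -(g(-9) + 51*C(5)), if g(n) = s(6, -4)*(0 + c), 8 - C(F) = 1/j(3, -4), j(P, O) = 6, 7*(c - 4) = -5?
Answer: -6513/14 ≈ -465.21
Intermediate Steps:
c = 23/7 (c = 4 + (⅐)*(-5) = 4 - 5/7 = 23/7 ≈ 3.2857)
s(W, D) = -5*D (s(W, D) = 4 - (D*5 + 4) = 4 - (5*D + 4) = 4 - (4 + 5*D) = 4 + (-4 - 5*D) = -5*D)
C(F) = 47/6 (C(F) = 8 - 1/6 = 8 - 1*⅙ = 8 - ⅙ = 47/6)
g(n) = 460/7 (g(n) = (-5*(-4))*(0 + 23/7) = 20*(23/7) = 460/7)
-(g(-9) + 51*C(5)) = -(460/7 + 51*(47/6)) = -(460/7 + 799/2) = -1*6513/14 = -6513/14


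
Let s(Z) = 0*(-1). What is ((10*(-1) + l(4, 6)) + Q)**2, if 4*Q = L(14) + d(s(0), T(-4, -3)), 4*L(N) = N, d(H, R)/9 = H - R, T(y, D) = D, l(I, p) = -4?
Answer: 2601/64 ≈ 40.641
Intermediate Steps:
s(Z) = 0
d(H, R) = -9*R + 9*H (d(H, R) = 9*(H - R) = -9*R + 9*H)
L(N) = N/4
Q = 61/8 (Q = ((1/4)*14 + (-9*(-3) + 9*0))/4 = (7/2 + (27 + 0))/4 = (7/2 + 27)/4 = (1/4)*(61/2) = 61/8 ≈ 7.6250)
((10*(-1) + l(4, 6)) + Q)**2 = ((10*(-1) - 4) + 61/8)**2 = ((-10 - 4) + 61/8)**2 = (-14 + 61/8)**2 = (-51/8)**2 = 2601/64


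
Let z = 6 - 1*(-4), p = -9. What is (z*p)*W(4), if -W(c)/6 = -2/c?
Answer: -270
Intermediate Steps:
z = 10 (z = 6 + 4 = 10)
W(c) = 12/c (W(c) = -(-12)/c = 12/c)
(z*p)*W(4) = (10*(-9))*(12/4) = -1080/4 = -90*3 = -270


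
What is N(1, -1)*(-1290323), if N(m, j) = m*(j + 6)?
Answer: -6451615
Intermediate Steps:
N(m, j) = m*(6 + j)
N(1, -1)*(-1290323) = (1*(6 - 1))*(-1290323) = (1*5)*(-1290323) = 5*(-1290323) = -6451615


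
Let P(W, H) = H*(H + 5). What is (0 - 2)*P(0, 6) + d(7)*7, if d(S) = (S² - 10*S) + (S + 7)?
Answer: -181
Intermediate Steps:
d(S) = 7 + S² - 9*S (d(S) = (S² - 10*S) + (7 + S) = 7 + S² - 9*S)
P(W, H) = H*(5 + H)
(0 - 2)*P(0, 6) + d(7)*7 = (0 - 2)*(6*(5 + 6)) + (7 + 7² - 9*7)*7 = -12*11 + (7 + 49 - 63)*7 = -2*66 - 7*7 = -132 - 49 = -181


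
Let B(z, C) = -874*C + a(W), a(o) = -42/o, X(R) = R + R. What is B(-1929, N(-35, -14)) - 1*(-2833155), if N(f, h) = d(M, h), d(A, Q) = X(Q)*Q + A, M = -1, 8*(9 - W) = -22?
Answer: 117096619/47 ≈ 2.4914e+6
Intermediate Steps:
W = 47/4 (W = 9 - ⅛*(-22) = 9 + 11/4 = 47/4 ≈ 11.750)
X(R) = 2*R
d(A, Q) = A + 2*Q² (d(A, Q) = (2*Q)*Q + A = 2*Q² + A = A + 2*Q²)
N(f, h) = -1 + 2*h²
B(z, C) = -168/47 - 874*C (B(z, C) = -874*C - 42/47/4 = -874*C - 42*4/47 = -874*C - 168/47 = -168/47 - 874*C)
B(-1929, N(-35, -14)) - 1*(-2833155) = (-168/47 - 874*(-1 + 2*(-14)²)) - 1*(-2833155) = (-168/47 - 874*(-1 + 2*196)) + 2833155 = (-168/47 - 874*(-1 + 392)) + 2833155 = (-168/47 - 874*391) + 2833155 = (-168/47 - 341734) + 2833155 = -16061666/47 + 2833155 = 117096619/47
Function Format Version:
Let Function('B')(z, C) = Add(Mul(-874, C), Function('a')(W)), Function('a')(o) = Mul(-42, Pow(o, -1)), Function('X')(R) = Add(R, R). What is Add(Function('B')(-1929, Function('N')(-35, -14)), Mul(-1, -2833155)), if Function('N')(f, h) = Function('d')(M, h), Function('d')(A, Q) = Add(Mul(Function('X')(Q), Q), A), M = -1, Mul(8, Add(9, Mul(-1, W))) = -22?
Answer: Rational(117096619, 47) ≈ 2.4914e+6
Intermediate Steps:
W = Rational(47, 4) (W = Add(9, Mul(Rational(-1, 8), -22)) = Add(9, Rational(11, 4)) = Rational(47, 4) ≈ 11.750)
Function('X')(R) = Mul(2, R)
Function('d')(A, Q) = Add(A, Mul(2, Pow(Q, 2))) (Function('d')(A, Q) = Add(Mul(Mul(2, Q), Q), A) = Add(Mul(2, Pow(Q, 2)), A) = Add(A, Mul(2, Pow(Q, 2))))
Function('N')(f, h) = Add(-1, Mul(2, Pow(h, 2)))
Function('B')(z, C) = Add(Rational(-168, 47), Mul(-874, C)) (Function('B')(z, C) = Add(Mul(-874, C), Mul(-42, Pow(Rational(47, 4), -1))) = Add(Mul(-874, C), Mul(-42, Rational(4, 47))) = Add(Mul(-874, C), Rational(-168, 47)) = Add(Rational(-168, 47), Mul(-874, C)))
Add(Function('B')(-1929, Function('N')(-35, -14)), Mul(-1, -2833155)) = Add(Add(Rational(-168, 47), Mul(-874, Add(-1, Mul(2, Pow(-14, 2))))), Mul(-1, -2833155)) = Add(Add(Rational(-168, 47), Mul(-874, Add(-1, Mul(2, 196)))), 2833155) = Add(Add(Rational(-168, 47), Mul(-874, Add(-1, 392))), 2833155) = Add(Add(Rational(-168, 47), Mul(-874, 391)), 2833155) = Add(Add(Rational(-168, 47), -341734), 2833155) = Add(Rational(-16061666, 47), 2833155) = Rational(117096619, 47)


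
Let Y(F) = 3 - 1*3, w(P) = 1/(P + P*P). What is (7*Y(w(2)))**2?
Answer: 0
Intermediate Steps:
w(P) = 1/(P + P**2)
Y(F) = 0 (Y(F) = 3 - 3 = 0)
(7*Y(w(2)))**2 = (7*0)**2 = 0**2 = 0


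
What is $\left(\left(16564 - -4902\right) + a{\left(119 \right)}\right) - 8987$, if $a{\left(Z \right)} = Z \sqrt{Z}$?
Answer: $12479 + 119 \sqrt{119} \approx 13777.0$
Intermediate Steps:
$a{\left(Z \right)} = Z^{\frac{3}{2}}$
$\left(\left(16564 - -4902\right) + a{\left(119 \right)}\right) - 8987 = \left(\left(16564 - -4902\right) + 119^{\frac{3}{2}}\right) - 8987 = \left(\left(16564 + 4902\right) + 119 \sqrt{119}\right) - 8987 = \left(21466 + 119 \sqrt{119}\right) - 8987 = 12479 + 119 \sqrt{119}$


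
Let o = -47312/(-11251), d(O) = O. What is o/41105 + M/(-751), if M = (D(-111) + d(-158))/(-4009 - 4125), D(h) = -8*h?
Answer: 313308255479/1412537175906535 ≈ 0.00022181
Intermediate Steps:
o = 47312/11251 (o = -47312*(-1/11251) = 47312/11251 ≈ 4.2051)
M = -365/4067 (M = (-8*(-111) - 158)/(-4009 - 4125) = (888 - 158)/(-8134) = 730*(-1/8134) = -365/4067 ≈ -0.089747)
o/41105 + M/(-751) = (47312/11251)/41105 - 365/4067/(-751) = (47312/11251)*(1/41105) - 365/4067*(-1/751) = 47312/462472355 + 365/3054317 = 313308255479/1412537175906535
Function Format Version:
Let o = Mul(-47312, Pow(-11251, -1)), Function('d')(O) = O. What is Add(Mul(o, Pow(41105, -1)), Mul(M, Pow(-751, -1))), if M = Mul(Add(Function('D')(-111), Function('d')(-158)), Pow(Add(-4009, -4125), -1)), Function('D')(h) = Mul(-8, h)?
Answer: Rational(313308255479, 1412537175906535) ≈ 0.00022181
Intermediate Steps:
o = Rational(47312, 11251) (o = Mul(-47312, Rational(-1, 11251)) = Rational(47312, 11251) ≈ 4.2051)
M = Rational(-365, 4067) (M = Mul(Add(Mul(-8, -111), -158), Pow(Add(-4009, -4125), -1)) = Mul(Add(888, -158), Pow(-8134, -1)) = Mul(730, Rational(-1, 8134)) = Rational(-365, 4067) ≈ -0.089747)
Add(Mul(o, Pow(41105, -1)), Mul(M, Pow(-751, -1))) = Add(Mul(Rational(47312, 11251), Pow(41105, -1)), Mul(Rational(-365, 4067), Pow(-751, -1))) = Add(Mul(Rational(47312, 11251), Rational(1, 41105)), Mul(Rational(-365, 4067), Rational(-1, 751))) = Add(Rational(47312, 462472355), Rational(365, 3054317)) = Rational(313308255479, 1412537175906535)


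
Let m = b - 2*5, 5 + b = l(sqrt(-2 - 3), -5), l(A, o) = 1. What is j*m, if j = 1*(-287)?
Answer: 4018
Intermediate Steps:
b = -4 (b = -5 + 1 = -4)
j = -287
m = -14 (m = -4 - 2*5 = -4 - 10 = -14)
j*m = -287*(-14) = 4018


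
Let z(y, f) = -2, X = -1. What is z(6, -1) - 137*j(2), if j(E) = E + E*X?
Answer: -2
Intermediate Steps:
j(E) = 0 (j(E) = E + E*(-1) = E - E = 0)
z(6, -1) - 137*j(2) = -2 - 137*0 = -2 + 0 = -2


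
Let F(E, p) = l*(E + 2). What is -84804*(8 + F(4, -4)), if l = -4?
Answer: 1356864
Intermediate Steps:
F(E, p) = -8 - 4*E (F(E, p) = -4*(E + 2) = -4*(2 + E) = -8 - 4*E)
-84804*(8 + F(4, -4)) = -84804*(8 + (-8 - 4*4)) = -84804*(8 + (-8 - 16)) = -84804*(8 - 24) = -84804*(-16) = 1356864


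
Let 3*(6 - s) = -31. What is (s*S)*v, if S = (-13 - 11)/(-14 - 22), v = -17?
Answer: -1666/9 ≈ -185.11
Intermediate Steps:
s = 49/3 (s = 6 - ⅓*(-31) = 6 + 31/3 = 49/3 ≈ 16.333)
S = ⅔ (S = -24/(-36) = -24*(-1/36) = ⅔ ≈ 0.66667)
(s*S)*v = ((49/3)*(⅔))*(-17) = (98/9)*(-17) = -1666/9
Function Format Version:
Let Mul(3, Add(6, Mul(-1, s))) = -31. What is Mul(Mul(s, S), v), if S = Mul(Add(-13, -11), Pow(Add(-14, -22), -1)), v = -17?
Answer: Rational(-1666, 9) ≈ -185.11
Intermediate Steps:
s = Rational(49, 3) (s = Add(6, Mul(Rational(-1, 3), -31)) = Add(6, Rational(31, 3)) = Rational(49, 3) ≈ 16.333)
S = Rational(2, 3) (S = Mul(-24, Pow(-36, -1)) = Mul(-24, Rational(-1, 36)) = Rational(2, 3) ≈ 0.66667)
Mul(Mul(s, S), v) = Mul(Mul(Rational(49, 3), Rational(2, 3)), -17) = Mul(Rational(98, 9), -17) = Rational(-1666, 9)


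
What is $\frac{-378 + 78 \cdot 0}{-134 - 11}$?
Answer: $\frac{378}{145} \approx 2.6069$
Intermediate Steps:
$\frac{-378 + 78 \cdot 0}{-134 - 11} = \frac{-378 + 0}{-145} = \left(-378\right) \left(- \frac{1}{145}\right) = \frac{378}{145}$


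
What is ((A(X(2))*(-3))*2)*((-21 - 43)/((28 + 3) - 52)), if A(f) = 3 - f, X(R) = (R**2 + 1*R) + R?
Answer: 640/7 ≈ 91.429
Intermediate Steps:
X(R) = R**2 + 2*R (X(R) = (R**2 + R) + R = (R + R**2) + R = R**2 + 2*R)
((A(X(2))*(-3))*2)*((-21 - 43)/((28 + 3) - 52)) = (((3 - 2*(2 + 2))*(-3))*2)*((-21 - 43)/((28 + 3) - 52)) = (((3 - 2*4)*(-3))*2)*(-64/(31 - 52)) = (((3 - 1*8)*(-3))*2)*(-64/(-21)) = (((3 - 8)*(-3))*2)*(-64*(-1/21)) = (-5*(-3)*2)*(64/21) = (15*2)*(64/21) = 30*(64/21) = 640/7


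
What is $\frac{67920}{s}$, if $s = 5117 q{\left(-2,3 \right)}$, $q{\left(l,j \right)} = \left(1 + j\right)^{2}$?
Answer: $\frac{4245}{5117} \approx 0.82959$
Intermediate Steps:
$s = 81872$ ($s = 5117 \left(1 + 3\right)^{2} = 5117 \cdot 4^{2} = 5117 \cdot 16 = 81872$)
$\frac{67920}{s} = \frac{67920}{81872} = 67920 \cdot \frac{1}{81872} = \frac{4245}{5117}$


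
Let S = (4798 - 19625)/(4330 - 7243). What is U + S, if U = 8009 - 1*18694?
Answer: -31110578/2913 ≈ -10680.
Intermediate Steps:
U = -10685 (U = 8009 - 18694 = -10685)
S = 14827/2913 (S = -14827/(-2913) = -14827*(-1/2913) = 14827/2913 ≈ 5.0899)
U + S = -10685 + 14827/2913 = -31110578/2913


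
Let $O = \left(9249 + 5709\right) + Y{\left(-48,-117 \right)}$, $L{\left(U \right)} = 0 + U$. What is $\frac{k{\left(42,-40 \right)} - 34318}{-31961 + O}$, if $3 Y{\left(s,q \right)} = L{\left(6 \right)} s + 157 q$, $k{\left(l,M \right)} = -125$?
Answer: $\frac{34443}{23222} \approx 1.4832$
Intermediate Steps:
$L{\left(U \right)} = U$
$Y{\left(s,q \right)} = 2 s + \frac{157 q}{3}$ ($Y{\left(s,q \right)} = \frac{6 s + 157 q}{3} = 2 s + \frac{157 q}{3}$)
$O = 8739$ ($O = \left(9249 + 5709\right) + \left(2 \left(-48\right) + \frac{157}{3} \left(-117\right)\right) = 14958 - 6219 = 8739$)
$\frac{k{\left(42,-40 \right)} - 34318}{-31961 + O} = \frac{-125 - 34318}{-31961 + 8739} = - \frac{34443}{-23222} = \left(-34443\right) \left(- \frac{1}{23222}\right) = \frac{34443}{23222}$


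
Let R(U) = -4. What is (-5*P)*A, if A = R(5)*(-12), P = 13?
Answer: -3120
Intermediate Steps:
A = 48 (A = -4*(-12) = 48)
(-5*P)*A = -5*13*48 = -65*48 = -3120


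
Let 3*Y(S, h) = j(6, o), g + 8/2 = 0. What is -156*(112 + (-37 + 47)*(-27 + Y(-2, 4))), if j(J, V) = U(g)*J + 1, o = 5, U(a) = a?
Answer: 36608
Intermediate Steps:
g = -4 (g = -4 + 0 = -4)
j(J, V) = 1 - 4*J (j(J, V) = -4*J + 1 = 1 - 4*J)
Y(S, h) = -23/3 (Y(S, h) = (1 - 4*6)/3 = (1 - 24)/3 = (⅓)*(-23) = -23/3)
-156*(112 + (-37 + 47)*(-27 + Y(-2, 4))) = -156*(112 + (-37 + 47)*(-27 - 23/3)) = -156*(112 + 10*(-104/3)) = -156*(112 - 1040/3) = -156*(-704/3) = 36608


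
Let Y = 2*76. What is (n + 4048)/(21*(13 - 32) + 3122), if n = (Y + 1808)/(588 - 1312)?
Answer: 732198/492863 ≈ 1.4856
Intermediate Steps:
Y = 152
n = -490/181 (n = (152 + 1808)/(588 - 1312) = 1960/(-724) = 1960*(-1/724) = -490/181 ≈ -2.7072)
(n + 4048)/(21*(13 - 32) + 3122) = (-490/181 + 4048)/(21*(13 - 32) + 3122) = 732198/(181*(21*(-19) + 3122)) = 732198/(181*(-399 + 3122)) = (732198/181)/2723 = (732198/181)*(1/2723) = 732198/492863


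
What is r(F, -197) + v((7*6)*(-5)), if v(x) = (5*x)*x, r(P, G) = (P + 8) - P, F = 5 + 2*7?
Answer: 220508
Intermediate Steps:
F = 19 (F = 5 + 14 = 19)
r(P, G) = 8 (r(P, G) = (8 + P) - P = 8)
v(x) = 5*x²
r(F, -197) + v((7*6)*(-5)) = 8 + 5*((7*6)*(-5))² = 8 + 5*(42*(-5))² = 8 + 5*(-210)² = 8 + 5*44100 = 8 + 220500 = 220508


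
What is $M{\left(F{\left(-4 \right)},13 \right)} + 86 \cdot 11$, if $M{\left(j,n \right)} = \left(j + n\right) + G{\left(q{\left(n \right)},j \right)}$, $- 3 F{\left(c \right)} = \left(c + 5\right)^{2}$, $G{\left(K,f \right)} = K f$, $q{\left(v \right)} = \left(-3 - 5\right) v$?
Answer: $\frac{2980}{3} \approx 993.33$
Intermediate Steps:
$q{\left(v \right)} = - 8 v$
$F{\left(c \right)} = - \frac{\left(5 + c\right)^{2}}{3}$ ($F{\left(c \right)} = - \frac{\left(c + 5\right)^{2}}{3} = - \frac{\left(5 + c\right)^{2}}{3}$)
$M{\left(j,n \right)} = j + n - 8 j n$ ($M{\left(j,n \right)} = \left(j + n\right) + - 8 n j = \left(j + n\right) - 8 j n = j + n - 8 j n$)
$M{\left(F{\left(-4 \right)},13 \right)} + 86 \cdot 11 = \left(- \frac{\left(5 - 4\right)^{2}}{3} + 13 - 8 \left(- \frac{\left(5 - 4\right)^{2}}{3}\right) 13\right) + 86 \cdot 11 = \left(- \frac{1^{2}}{3} + 13 - 8 \left(- \frac{1^{2}}{3}\right) 13\right) + 946 = \left(\left(- \frac{1}{3}\right) 1 + 13 - 8 \left(\left(- \frac{1}{3}\right) 1\right) 13\right) + 946 = \left(- \frac{1}{3} + 13 - \left(- \frac{8}{3}\right) 13\right) + 946 = \left(- \frac{1}{3} + 13 + \frac{104}{3}\right) + 946 = \frac{142}{3} + 946 = \frac{2980}{3}$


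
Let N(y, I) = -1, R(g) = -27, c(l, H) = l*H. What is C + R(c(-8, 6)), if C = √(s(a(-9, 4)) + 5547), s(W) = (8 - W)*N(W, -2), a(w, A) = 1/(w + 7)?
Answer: -27 + √22154/2 ≈ 47.421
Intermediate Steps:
c(l, H) = H*l
a(w, A) = 1/(7 + w)
s(W) = -8 + W (s(W) = (8 - W)*(-1) = -8 + W)
C = √22154/2 (C = √((-8 + 1/(7 - 9)) + 5547) = √((-8 + 1/(-2)) + 5547) = √((-8 - ½) + 5547) = √(-17/2 + 5547) = √(11077/2) = √22154/2 ≈ 74.421)
C + R(c(-8, 6)) = √22154/2 - 27 = -27 + √22154/2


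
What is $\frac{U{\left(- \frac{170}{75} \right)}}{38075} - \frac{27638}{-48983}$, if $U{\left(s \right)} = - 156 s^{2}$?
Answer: $\frac{75979297654}{139877079375} \approx 0.54319$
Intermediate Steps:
$\frac{U{\left(- \frac{170}{75} \right)}}{38075} - \frac{27638}{-48983} = \frac{\left(-156\right) \left(- \frac{170}{75}\right)^{2}}{38075} - \frac{27638}{-48983} = - 156 \left(\left(-170\right) \frac{1}{75}\right)^{2} \cdot \frac{1}{38075} - - \frac{27638}{48983} = - 156 \left(- \frac{34}{15}\right)^{2} \cdot \frac{1}{38075} + \frac{27638}{48983} = \left(-156\right) \frac{1156}{225} \cdot \frac{1}{38075} + \frac{27638}{48983} = \left(- \frac{60112}{75}\right) \frac{1}{38075} + \frac{27638}{48983} = - \frac{60112}{2855625} + \frac{27638}{48983} = \frac{75979297654}{139877079375}$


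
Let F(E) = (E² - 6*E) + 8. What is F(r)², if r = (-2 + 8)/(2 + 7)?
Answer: 1600/81 ≈ 19.753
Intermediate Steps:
r = ⅔ (r = 6/9 = 6*(⅑) = ⅔ ≈ 0.66667)
F(E) = 8 + E² - 6*E
F(r)² = (8 + (⅔)² - 6*⅔)² = (8 + 4/9 - 4)² = (40/9)² = 1600/81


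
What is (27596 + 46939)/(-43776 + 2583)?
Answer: -24845/13731 ≈ -1.8094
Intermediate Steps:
(27596 + 46939)/(-43776 + 2583) = 74535/(-41193) = 74535*(-1/41193) = -24845/13731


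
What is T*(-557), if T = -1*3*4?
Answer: 6684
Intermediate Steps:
T = -12 (T = -3*4 = -12)
T*(-557) = -12*(-557) = 6684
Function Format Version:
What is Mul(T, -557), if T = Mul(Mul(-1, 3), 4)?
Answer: 6684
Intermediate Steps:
T = -12 (T = Mul(-3, 4) = -12)
Mul(T, -557) = Mul(-12, -557) = 6684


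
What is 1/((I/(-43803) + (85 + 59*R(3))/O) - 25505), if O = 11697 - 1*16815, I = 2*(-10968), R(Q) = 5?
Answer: -4151551/105883537453 ≈ -3.9209e-5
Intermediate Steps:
I = -21936
O = -5118 (O = 11697 - 16815 = -5118)
1/((I/(-43803) + (85 + 59*R(3))/O) - 25505) = 1/((-21936/(-43803) + (85 + 59*5)/(-5118)) - 25505) = 1/((-21936*(-1/43803) + (85 + 295)*(-1/5118)) - 25505) = 1/((7312/14601 + 380*(-1/5118)) - 25505) = 1/((7312/14601 - 190/2559) - 25505) = 1/(1770802/4151551 - 25505) = 1/(-105883537453/4151551) = -4151551/105883537453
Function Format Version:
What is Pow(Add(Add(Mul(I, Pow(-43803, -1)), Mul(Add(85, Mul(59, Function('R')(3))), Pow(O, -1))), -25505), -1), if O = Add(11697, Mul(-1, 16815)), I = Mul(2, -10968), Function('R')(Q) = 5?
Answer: Rational(-4151551, 105883537453) ≈ -3.9209e-5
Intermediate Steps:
I = -21936
O = -5118 (O = Add(11697, -16815) = -5118)
Pow(Add(Add(Mul(I, Pow(-43803, -1)), Mul(Add(85, Mul(59, Function('R')(3))), Pow(O, -1))), -25505), -1) = Pow(Add(Add(Mul(-21936, Pow(-43803, -1)), Mul(Add(85, Mul(59, 5)), Pow(-5118, -1))), -25505), -1) = Pow(Add(Add(Mul(-21936, Rational(-1, 43803)), Mul(Add(85, 295), Rational(-1, 5118))), -25505), -1) = Pow(Add(Add(Rational(7312, 14601), Mul(380, Rational(-1, 5118))), -25505), -1) = Pow(Add(Add(Rational(7312, 14601), Rational(-190, 2559)), -25505), -1) = Pow(Add(Rational(1770802, 4151551), -25505), -1) = Pow(Rational(-105883537453, 4151551), -1) = Rational(-4151551, 105883537453)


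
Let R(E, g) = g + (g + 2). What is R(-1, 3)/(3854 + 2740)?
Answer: 4/3297 ≈ 0.0012132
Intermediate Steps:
R(E, g) = 2 + 2*g (R(E, g) = g + (2 + g) = 2 + 2*g)
R(-1, 3)/(3854 + 2740) = (2 + 2*3)/(3854 + 2740) = (2 + 6)/6594 = 8*(1/6594) = 4/3297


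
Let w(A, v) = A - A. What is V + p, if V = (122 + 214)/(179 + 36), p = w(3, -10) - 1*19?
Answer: -3749/215 ≈ -17.437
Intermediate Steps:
w(A, v) = 0
p = -19 (p = 0 - 1*19 = 0 - 19 = -19)
V = 336/215 ≈ 1.5628
V + p = 336/215 - 19 = -3749/215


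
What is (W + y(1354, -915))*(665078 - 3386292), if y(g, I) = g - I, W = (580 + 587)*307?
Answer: -981101053132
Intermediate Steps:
W = 358269 (W = 1167*307 = 358269)
(W + y(1354, -915))*(665078 - 3386292) = (358269 + (1354 - 1*(-915)))*(665078 - 3386292) = (358269 + (1354 + 915))*(-2721214) = (358269 + 2269)*(-2721214) = 360538*(-2721214) = -981101053132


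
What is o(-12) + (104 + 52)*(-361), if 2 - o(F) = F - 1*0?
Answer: -56302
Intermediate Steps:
o(F) = 2 - F (o(F) = 2 - (F - 1*0) = 2 - (F + 0) = 2 - F)
o(-12) + (104 + 52)*(-361) = (2 - 1*(-12)) + (104 + 52)*(-361) = (2 + 12) + 156*(-361) = 14 - 56316 = -56302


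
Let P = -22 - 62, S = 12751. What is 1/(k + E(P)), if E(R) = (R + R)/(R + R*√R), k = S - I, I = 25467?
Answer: (I - 2*√21)/(2*(-6357*I + 12716*√21)) ≈ -7.8641e-5 + 1.3337e-9*I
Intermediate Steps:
P = -84
k = -12716 (k = 12751 - 1*25467 = 12751 - 25467 = -12716)
E(R) = 2*R/(R + R^(3/2)) (E(R) = (2*R)/(R + R^(3/2)) = 2*R/(R + R^(3/2)))
1/(k + E(P)) = 1/(-12716 + 2*(-84)/(-84 + (-84)^(3/2))) = 1/(-12716 + 2*(-84)/(-84 - 168*I*√21)) = 1/(-12716 - 168/(-84 - 168*I*√21))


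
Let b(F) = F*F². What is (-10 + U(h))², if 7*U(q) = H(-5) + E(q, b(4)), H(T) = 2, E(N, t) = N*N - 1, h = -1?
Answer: 4624/49 ≈ 94.367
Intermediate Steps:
b(F) = F³
E(N, t) = -1 + N² (E(N, t) = N² - 1 = -1 + N²)
U(q) = ⅐ + q²/7 (U(q) = (2 + (-1 + q²))/7 = (1 + q²)/7 = ⅐ + q²/7)
(-10 + U(h))² = (-10 + (⅐ + (⅐)*(-1)²))² = (-10 + (⅐ + (⅐)*1))² = (-10 + (⅐ + ⅐))² = (-10 + 2/7)² = (-68/7)² = 4624/49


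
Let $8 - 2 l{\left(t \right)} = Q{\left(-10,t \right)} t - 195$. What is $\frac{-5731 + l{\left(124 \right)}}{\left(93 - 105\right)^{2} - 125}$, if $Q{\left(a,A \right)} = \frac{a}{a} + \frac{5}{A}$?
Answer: $- \frac{5694}{19} \approx -299.68$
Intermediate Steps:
$Q{\left(a,A \right)} = 1 + \frac{5}{A}$
$l{\left(t \right)} = 99 - \frac{t}{2}$ ($l{\left(t \right)} = 4 - \frac{\frac{5 + t}{t} t - 195}{2} = 4 - \frac{\left(5 + t\right) - 195}{2} = 4 - \frac{-190 + t}{2} = 4 - \left(-95 + \frac{t}{2}\right) = 99 - \frac{t}{2}$)
$\frac{-5731 + l{\left(124 \right)}}{\left(93 - 105\right)^{2} - 125} = \frac{-5731 + \left(99 - 62\right)}{\left(93 - 105\right)^{2} - 125} = \frac{-5731 + \left(99 - 62\right)}{\left(-12\right)^{2} - 125} = \frac{-5731 + 37}{144 - 125} = - \frac{5694}{19}$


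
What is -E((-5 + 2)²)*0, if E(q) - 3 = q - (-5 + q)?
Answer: 0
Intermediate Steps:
E(q) = 8 (E(q) = 3 + (q - (-5 + q)) = 3 + (q + (5 - q)) = 3 + 5 = 8)
-E((-5 + 2)²)*0 = -1*8*0 = -8*0 = 0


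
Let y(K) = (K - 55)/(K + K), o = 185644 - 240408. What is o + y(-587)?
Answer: -32146147/587 ≈ -54763.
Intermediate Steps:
o = -54764
y(K) = (-55 + K)/(2*K) (y(K) = (-55 + K)/((2*K)) = (-55 + K)*(1/(2*K)) = (-55 + K)/(2*K))
o + y(-587) = -54764 + (½)*(-55 - 587)/(-587) = -54764 + (½)*(-1/587)*(-642) = -54764 + 321/587 = -32146147/587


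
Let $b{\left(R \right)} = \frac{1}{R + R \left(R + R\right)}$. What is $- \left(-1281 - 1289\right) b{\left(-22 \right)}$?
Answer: $\frac{1285}{473} \approx 2.7167$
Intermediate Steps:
$b{\left(R \right)} = \frac{1}{R + 2 R^{2}}$ ($b{\left(R \right)} = \frac{1}{R + R 2 R} = \frac{1}{R + 2 R^{2}}$)
$- \left(-1281 - 1289\right) b{\left(-22 \right)} = - \left(-1281 - 1289\right) \frac{1}{\left(-22\right) \left(1 + 2 \left(-22\right)\right)} = - \left(-2570\right) \left(- \frac{1}{22 \left(1 - 44\right)}\right) = - \left(-2570\right) \left(- \frac{1}{22 \left(-43\right)}\right) = - \left(-2570\right) \left(\left(- \frac{1}{22}\right) \left(- \frac{1}{43}\right)\right) = - \frac{-2570}{946} = \left(-1\right) \left(- \frac{1285}{473}\right) = \frac{1285}{473}$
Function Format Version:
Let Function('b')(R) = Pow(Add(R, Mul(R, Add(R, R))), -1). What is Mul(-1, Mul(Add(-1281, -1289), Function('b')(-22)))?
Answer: Rational(1285, 473) ≈ 2.7167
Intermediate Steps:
Function('b')(R) = Pow(Add(R, Mul(2, Pow(R, 2))), -1) (Function('b')(R) = Pow(Add(R, Mul(R, Mul(2, R))), -1) = Pow(Add(R, Mul(2, Pow(R, 2))), -1))
Mul(-1, Mul(Add(-1281, -1289), Function('b')(-22))) = Mul(-1, Mul(Add(-1281, -1289), Mul(Pow(-22, -1), Pow(Add(1, Mul(2, -22)), -1)))) = Mul(-1, Mul(-2570, Mul(Rational(-1, 22), Pow(Add(1, -44), -1)))) = Mul(-1, Mul(-2570, Mul(Rational(-1, 22), Pow(-43, -1)))) = Mul(-1, Mul(-2570, Mul(Rational(-1, 22), Rational(-1, 43)))) = Mul(-1, Mul(-2570, Rational(1, 946))) = Mul(-1, Rational(-1285, 473)) = Rational(1285, 473)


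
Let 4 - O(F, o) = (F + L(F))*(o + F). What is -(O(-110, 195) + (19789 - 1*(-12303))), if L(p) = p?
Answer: -50796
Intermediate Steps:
O(F, o) = 4 - 2*F*(F + o) (O(F, o) = 4 - (F + F)*(o + F) = 4 - 2*F*(F + o))
-(O(-110, 195) + (19789 - 1*(-12303))) = -((4 - 2*(-110)² - 2*(-110)*195) + (19789 - 1*(-12303))) = -((4 - 2*12100 + 42900) + (19789 + 12303)) = -((4 - 24200 + 42900) + 32092) = -(18704 + 32092) = -1*50796 = -50796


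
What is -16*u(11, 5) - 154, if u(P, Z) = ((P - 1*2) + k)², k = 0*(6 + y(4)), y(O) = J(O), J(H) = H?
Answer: -1450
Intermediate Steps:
y(O) = O
k = 0 (k = 0*(6 + 4) = 0*10 = 0)
u(P, Z) = (-2 + P)² (u(P, Z) = ((P - 1*2) + 0)² = ((P - 2) + 0)² = ((-2 + P) + 0)² = (-2 + P)²)
-16*u(11, 5) - 154 = -16*(-2 + 11)² - 154 = -16*9² - 154 = -16*81 - 154 = -1296 - 154 = -1450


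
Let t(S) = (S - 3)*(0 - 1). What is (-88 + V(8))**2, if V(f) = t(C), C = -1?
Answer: 7056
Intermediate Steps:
t(S) = 3 - S (t(S) = (-3 + S)*(-1) = 3 - S)
V(f) = 4 (V(f) = 3 - 1*(-1) = 3 + 1 = 4)
(-88 + V(8))**2 = (-88 + 4)**2 = (-84)**2 = 7056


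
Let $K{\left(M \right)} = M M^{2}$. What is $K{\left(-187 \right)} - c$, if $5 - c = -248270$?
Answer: $-6787478$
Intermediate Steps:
$K{\left(M \right)} = M^{3}$
$c = 248275$ ($c = 5 - -248270 = 5 + 248270 = 248275$)
$K{\left(-187 \right)} - c = \left(-187\right)^{3} - 248275 = -6539203 - 248275 = -6787478$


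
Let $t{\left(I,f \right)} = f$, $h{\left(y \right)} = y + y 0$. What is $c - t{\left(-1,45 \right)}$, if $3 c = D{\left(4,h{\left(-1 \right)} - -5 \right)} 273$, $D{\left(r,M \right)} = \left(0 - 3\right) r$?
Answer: $-1137$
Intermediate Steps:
$h{\left(y \right)} = y$ ($h{\left(y \right)} = y + 0 = y$)
$D{\left(r,M \right)} = - 3 r$
$c = -1092$ ($c = \frac{\left(-3\right) 4 \cdot 273}{3} = \frac{\left(-12\right) 273}{3} = \frac{1}{3} \left(-3276\right) = -1092$)
$c - t{\left(-1,45 \right)} = -1092 - 45 = -1137$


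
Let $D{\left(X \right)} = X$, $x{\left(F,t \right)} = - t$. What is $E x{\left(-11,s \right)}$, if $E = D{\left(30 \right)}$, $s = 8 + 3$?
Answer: $-330$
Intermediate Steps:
$s = 11$
$E = 30$
$E x{\left(-11,s \right)} = 30 \left(\left(-1\right) 11\right) = 30 \left(-11\right) = -330$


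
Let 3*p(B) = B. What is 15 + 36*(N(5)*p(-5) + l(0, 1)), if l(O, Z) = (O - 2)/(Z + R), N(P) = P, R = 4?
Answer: -1497/5 ≈ -299.40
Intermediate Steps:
l(O, Z) = (-2 + O)/(4 + Z) (l(O, Z) = (O - 2)/(Z + 4) = (-2 + O)/(4 + Z))
p(B) = B/3
15 + 36*(N(5)*p(-5) + l(0, 1)) = 15 + 36*(5*((⅓)*(-5)) + (-2 + 0)/(4 + 1)) = 15 + 36*(5*(-5/3) - 2/5) = 15 + 36*(-25/3 + (⅕)*(-2)) = 15 + 36*(-25/3 - ⅖) = 15 + 36*(-131/15) = 15 - 1572/5 = -1497/5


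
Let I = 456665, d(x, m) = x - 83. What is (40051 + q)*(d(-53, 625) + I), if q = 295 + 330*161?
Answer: 42674504804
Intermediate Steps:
d(x, m) = -83 + x
q = 53425 (q = 295 + 53130 = 53425)
(40051 + q)*(d(-53, 625) + I) = (40051 + 53425)*((-83 - 53) + 456665) = 93476*(-136 + 456665) = 93476*456529 = 42674504804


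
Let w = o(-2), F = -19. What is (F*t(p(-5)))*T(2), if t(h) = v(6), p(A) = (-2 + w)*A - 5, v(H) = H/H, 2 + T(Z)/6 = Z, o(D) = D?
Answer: 0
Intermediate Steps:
T(Z) = -12 + 6*Z
w = -2
v(H) = 1
p(A) = -5 - 4*A (p(A) = (-2 - 2)*A - 5 = -4*A - 5 = -5 - 4*A)
t(h) = 1
(F*t(p(-5)))*T(2) = (-19*1)*(-12 + 6*2) = -19*(-12 + 12) = -19*0 = 0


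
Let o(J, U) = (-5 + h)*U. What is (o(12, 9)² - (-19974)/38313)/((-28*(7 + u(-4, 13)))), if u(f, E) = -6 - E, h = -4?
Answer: 11971027/613008 ≈ 19.528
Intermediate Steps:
o(J, U) = -9*U (o(J, U) = (-5 - 4)*U = -9*U)
(o(12, 9)² - (-19974)/38313)/((-28*(7 + u(-4, 13)))) = ((-9*9)² - (-19974)/38313)/((-28*(7 + (-6 - 1*13)))) = ((-81)² - (-19974)/38313)/((-28*(7 + (-6 - 13)))) = (6561 - 1*(-6658/12771))/((-28*(7 - 19))) = (6561 + 6658/12771)/((-28*(-12))) = (83797189/12771)/336 = (83797189/12771)*(1/336) = 11971027/613008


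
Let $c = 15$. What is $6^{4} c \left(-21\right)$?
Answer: $-408240$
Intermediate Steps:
$6^{4} c \left(-21\right) = 6^{4} \cdot 15 \left(-21\right) = 1296 \cdot 15 \left(-21\right) = 19440 \left(-21\right) = -408240$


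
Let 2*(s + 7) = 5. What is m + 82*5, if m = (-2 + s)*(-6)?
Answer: 449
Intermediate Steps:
s = -9/2 (s = -7 + (½)*5 = -7 + 5/2 = -9/2 ≈ -4.5000)
m = 39 (m = (-2 - 9/2)*(-6) = -13/2*(-6) = 39)
m + 82*5 = 39 + 82*5 = 39 + 410 = 449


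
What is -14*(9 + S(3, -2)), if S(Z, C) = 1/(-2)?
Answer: -119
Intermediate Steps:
S(Z, C) = -½
-14*(9 + S(3, -2)) = -14*(9 - ½) = -14*17/2 = -119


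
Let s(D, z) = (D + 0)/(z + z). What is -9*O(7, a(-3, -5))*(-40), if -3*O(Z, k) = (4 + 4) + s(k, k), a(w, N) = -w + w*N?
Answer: -1020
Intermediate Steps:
s(D, z) = D/(2*z) (s(D, z) = D/((2*z)) = D*(1/(2*z)) = D/(2*z))
a(w, N) = -w + N*w
O(Z, k) = -17/6 (O(Z, k) = -((4 + 4) + k/(2*k))/3 = -(8 + ½)/3 = -⅓*17/2 = -17/6)
-9*O(7, a(-3, -5))*(-40) = -9*(-17/6)*(-40) = (51/2)*(-40) = -1020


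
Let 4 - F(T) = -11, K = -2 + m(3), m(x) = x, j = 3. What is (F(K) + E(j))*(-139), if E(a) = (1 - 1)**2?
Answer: -2085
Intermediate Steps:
K = 1 (K = -2 + 3 = 1)
F(T) = 15 (F(T) = 4 - 1*(-11) = 4 + 11 = 15)
E(a) = 0 (E(a) = 0**2 = 0)
(F(K) + E(j))*(-139) = (15 + 0)*(-139) = 15*(-139) = -2085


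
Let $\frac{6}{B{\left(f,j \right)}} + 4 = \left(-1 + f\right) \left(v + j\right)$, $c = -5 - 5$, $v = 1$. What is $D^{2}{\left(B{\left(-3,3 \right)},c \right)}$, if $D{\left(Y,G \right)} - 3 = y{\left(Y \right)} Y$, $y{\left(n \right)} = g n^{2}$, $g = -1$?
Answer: $\frac{9162729}{1000000} \approx 9.1627$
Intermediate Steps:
$c = -10$
$B{\left(f,j \right)} = \frac{6}{-4 + \left(1 + j\right) \left(-1 + f\right)}$ ($B{\left(f,j \right)} = \frac{6}{-4 + \left(-1 + f\right) \left(1 + j\right)} = \frac{6}{-4 + \left(1 + j\right) \left(-1 + f\right)}$)
$y{\left(n \right)} = - n^{2}$
$D{\left(Y,G \right)} = 3 - Y^{3}$ ($D{\left(Y,G \right)} = 3 + - Y^{2} Y = 3 - Y^{3}$)
$D^{2}{\left(B{\left(-3,3 \right)},c \right)} = \left(3 - \left(\frac{6}{-5 - 3 - 3 - 9}\right)^{3}\right)^{2} = \left(3 - \left(\frac{6}{-20}\right)^{3}\right)^{2} = \left(3 - \left(6 \left(- \frac{1}{20}\right)\right)^{3}\right)^{2} = \left(3 - \left(- \frac{3}{10}\right)^{3}\right)^{2} = \left(3 - - \frac{27}{1000}\right)^{2} = \left(3 + \frac{27}{1000}\right)^{2} = \left(\frac{3027}{1000}\right)^{2} = \frac{9162729}{1000000}$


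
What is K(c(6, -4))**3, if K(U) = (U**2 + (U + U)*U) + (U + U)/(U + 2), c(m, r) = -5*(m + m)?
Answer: 30740776313976000/24389 ≈ 1.2604e+12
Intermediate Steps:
c(m, r) = -10*m
K(U) = 3*U**2 + 2*U/(2 + U) (K(U) = (U**2 + (2*U)*U) + (2*U)/(2 + U) = (U**2 + 2*U**2) + 2*U/(2 + U) = 3*U**2 + 2*U/(2 + U))
K(c(6, -4))**3 = ((-10*6)*(2 + 3*(-10*6)**2 + 6*(-10*6))/(2 - 10*6))**3 = (-60*(2 + 3*(-60)**2 + 6*(-60))/(2 - 60))**3 = (-60*(2 + 3*3600 - 360)/(-58))**3 = (-60*(-1/58)*(2 + 10800 - 360))**3 = (-60*(-1/58)*10442)**3 = (313260/29)**3 = 30740776313976000/24389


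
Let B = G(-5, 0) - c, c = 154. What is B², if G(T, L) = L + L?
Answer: 23716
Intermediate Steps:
G(T, L) = 2*L
B = -154 (B = 2*0 - 1*154 = 0 - 154 = -154)
B² = (-154)² = 23716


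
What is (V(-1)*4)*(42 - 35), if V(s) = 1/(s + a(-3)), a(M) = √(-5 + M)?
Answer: -28/9 - 56*I*√2/9 ≈ -3.1111 - 8.7995*I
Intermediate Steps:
V(s) = 1/(s + 2*I*√2) (V(s) = 1/(s + √(-5 - 3)) = 1/(s + √(-8)) = 1/(s + 2*I*√2))
(V(-1)*4)*(42 - 35) = (4/(-1 + 2*I*√2))*(42 - 35) = (4/(-1 + 2*I*√2))*7 = 28/(-1 + 2*I*√2)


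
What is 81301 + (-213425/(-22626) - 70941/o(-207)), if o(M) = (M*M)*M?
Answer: 201455957690239/2477614878 ≈ 81311.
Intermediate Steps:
o(M) = M³ (o(M) = M²*M = M³)
81301 + (-213425/(-22626) - 70941/o(-207)) = 81301 + (-213425/(-22626) - 70941/((-207)³)) = 81301 + (-213425*(-1/22626) - 70941/(-8869743)) = 81301 + (213425/22626 - 70941*(-1/8869743)) = 81301 + (213425/22626 + 23647/2956581) = 81301 + 23390493961/2477614878 = 201455957690239/2477614878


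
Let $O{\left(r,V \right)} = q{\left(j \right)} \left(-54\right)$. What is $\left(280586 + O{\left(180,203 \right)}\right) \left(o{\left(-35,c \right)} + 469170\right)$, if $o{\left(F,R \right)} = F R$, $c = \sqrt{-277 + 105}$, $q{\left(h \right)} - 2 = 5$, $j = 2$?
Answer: $131465187360 - 19614560 i \sqrt{43} \approx 1.3147 \cdot 10^{11} - 1.2862 \cdot 10^{8} i$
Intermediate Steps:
$q{\left(h \right)} = 7$ ($q{\left(h \right)} = 2 + 5 = 7$)
$O{\left(r,V \right)} = -378$ ($O{\left(r,V \right)} = 7 \left(-54\right) = -378$)
$c = 2 i \sqrt{43}$ ($c = \sqrt{-172} = 2 i \sqrt{43} \approx 13.115 i$)
$\left(280586 + O{\left(180,203 \right)}\right) \left(o{\left(-35,c \right)} + 469170\right) = \left(280586 - 378\right) \left(- 35 \cdot 2 i \sqrt{43} + 469170\right) = 280208 \left(- 70 i \sqrt{43} + 469170\right) = 280208 \left(469170 - 70 i \sqrt{43}\right) = 131465187360 - 19614560 i \sqrt{43}$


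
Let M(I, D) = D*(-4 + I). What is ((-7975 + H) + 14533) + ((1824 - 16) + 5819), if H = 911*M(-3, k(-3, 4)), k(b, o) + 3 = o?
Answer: 7808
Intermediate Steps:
k(b, o) = -3 + o
H = -6377 (H = 911*((-3 + 4)*(-4 - 3)) = 911*(1*(-7)) = 911*(-7) = -6377)
((-7975 + H) + 14533) + ((1824 - 16) + 5819) = ((-7975 - 6377) + 14533) + ((1824 - 16) + 5819) = (-14352 + 14533) + (1808 + 5819) = 181 + 7627 = 7808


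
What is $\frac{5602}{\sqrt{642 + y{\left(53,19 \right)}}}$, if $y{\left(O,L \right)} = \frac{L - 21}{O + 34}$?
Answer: $\frac{2801 \sqrt{1214781}}{13963} \approx 221.1$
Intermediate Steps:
$y{\left(O,L \right)} = \frac{-21 + L}{34 + O}$
$\frac{5602}{\sqrt{642 + y{\left(53,19 \right)}}} = \frac{5602}{\sqrt{642 + \frac{-21 + 19}{34 + 53}}} = \frac{5602}{\sqrt{642 + \frac{1}{87} \left(-2\right)}} = \frac{5602}{\sqrt{642 - \frac{2}{87}}} = \frac{5602}{\sqrt{\frac{55852}{87}}} = \frac{5602}{\frac{2}{87} \sqrt{1214781}} = 5602 \frac{\sqrt{1214781}}{27926} = \frac{2801 \sqrt{1214781}}{13963}$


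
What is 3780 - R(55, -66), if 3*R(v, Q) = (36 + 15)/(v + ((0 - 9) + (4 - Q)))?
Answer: 438463/116 ≈ 3779.9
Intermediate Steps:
R(v, Q) = 17/(-5 + v - Q) (R(v, Q) = ((36 + 15)/(v + ((0 - 9) + (4 - Q))))/3 = (51/(v + (-9 + (4 - Q))))/3 = (51/(v + (-5 - Q)))/3 = (51/(-5 + v - Q))/3 = 17/(-5 + v - Q))
3780 - R(55, -66) = 3780 - 17/(-5 + 55 - 1*(-66)) = 3780 - 17/(-5 + 55 + 66) = 3780 - 17/116 = 438463/116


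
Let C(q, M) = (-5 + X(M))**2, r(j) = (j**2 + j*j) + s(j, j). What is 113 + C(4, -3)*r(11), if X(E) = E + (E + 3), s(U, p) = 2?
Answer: 15729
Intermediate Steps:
r(j) = 2 + 2*j**2 (r(j) = (j**2 + j*j) + 2 = (j**2 + j**2) + 2 = 2*j**2 + 2 = 2 + 2*j**2)
X(E) = 3 + 2*E (X(E) = E + (3 + E) = 3 + 2*E)
C(q, M) = (-2 + 2*M)**2 (C(q, M) = (-5 + (3 + 2*M))**2 = (-2 + 2*M)**2)
113 + C(4, -3)*r(11) = 113 + (4*(-1 - 3)**2)*(2 + 2*11**2) = 113 + (4*(-4)**2)*(2 + 2*121) = 113 + (4*16)*(2 + 242) = 113 + 64*244 = 113 + 15616 = 15729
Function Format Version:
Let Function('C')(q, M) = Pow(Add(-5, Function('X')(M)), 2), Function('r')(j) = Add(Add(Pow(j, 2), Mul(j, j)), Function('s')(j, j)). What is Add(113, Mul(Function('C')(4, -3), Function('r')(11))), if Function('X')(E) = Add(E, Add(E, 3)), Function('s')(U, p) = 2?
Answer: 15729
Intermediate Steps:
Function('r')(j) = Add(2, Mul(2, Pow(j, 2))) (Function('r')(j) = Add(Add(Pow(j, 2), Mul(j, j)), 2) = Add(Add(Pow(j, 2), Pow(j, 2)), 2) = Add(Mul(2, Pow(j, 2)), 2) = Add(2, Mul(2, Pow(j, 2))))
Function('X')(E) = Add(3, Mul(2, E)) (Function('X')(E) = Add(E, Add(3, E)) = Add(3, Mul(2, E)))
Function('C')(q, M) = Pow(Add(-2, Mul(2, M)), 2) (Function('C')(q, M) = Pow(Add(-5, Add(3, Mul(2, M))), 2) = Pow(Add(-2, Mul(2, M)), 2))
Add(113, Mul(Function('C')(4, -3), Function('r')(11))) = Add(113, Mul(Mul(4, Pow(Add(-1, -3), 2)), Add(2, Mul(2, Pow(11, 2))))) = Add(113, Mul(Mul(4, Pow(-4, 2)), Add(2, Mul(2, 121)))) = Add(113, Mul(Mul(4, 16), Add(2, 242))) = Add(113, Mul(64, 244)) = Add(113, 15616) = 15729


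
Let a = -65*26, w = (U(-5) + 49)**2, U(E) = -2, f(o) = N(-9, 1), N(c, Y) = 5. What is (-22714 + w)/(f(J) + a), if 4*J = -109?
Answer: 4101/337 ≈ 12.169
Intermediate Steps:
J = -109/4 (J = (1/4)*(-109) = -109/4 ≈ -27.250)
f(o) = 5
w = 2209 (w = (-2 + 49)**2 = 47**2 = 2209)
a = -1690
(-22714 + w)/(f(J) + a) = (-22714 + 2209)/(5 - 1690) = -20505/(-1685) = -20505*(-1/1685) = 4101/337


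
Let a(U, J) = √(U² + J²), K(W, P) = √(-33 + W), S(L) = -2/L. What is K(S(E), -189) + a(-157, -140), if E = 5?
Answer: √44249 + I*√835/5 ≈ 210.35 + 5.7793*I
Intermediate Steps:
a(U, J) = √(J² + U²)
K(S(E), -189) + a(-157, -140) = √(-33 - 2/5) + √((-140)² + (-157)²) = √(-33 - 2*⅕) + √(19600 + 24649) = √(-33 - ⅖) + √44249 = √(-167/5) + √44249 = I*√835/5 + √44249 = √44249 + I*√835/5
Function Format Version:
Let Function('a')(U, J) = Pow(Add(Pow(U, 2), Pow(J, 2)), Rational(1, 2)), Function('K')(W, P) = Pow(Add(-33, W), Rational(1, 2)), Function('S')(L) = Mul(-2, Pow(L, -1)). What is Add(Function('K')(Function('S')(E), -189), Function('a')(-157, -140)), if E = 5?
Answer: Add(Pow(44249, Rational(1, 2)), Mul(Rational(1, 5), I, Pow(835, Rational(1, 2)))) ≈ Add(210.35, Mul(5.7793, I))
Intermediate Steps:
Function('a')(U, J) = Pow(Add(Pow(J, 2), Pow(U, 2)), Rational(1, 2))
Add(Function('K')(Function('S')(E), -189), Function('a')(-157, -140)) = Add(Pow(Add(-33, Mul(-2, Pow(5, -1))), Rational(1, 2)), Pow(Add(Pow(-140, 2), Pow(-157, 2)), Rational(1, 2))) = Add(Pow(Add(-33, Mul(-2, Rational(1, 5))), Rational(1, 2)), Pow(Add(19600, 24649), Rational(1, 2))) = Add(Pow(Add(-33, Rational(-2, 5)), Rational(1, 2)), Pow(44249, Rational(1, 2))) = Add(Pow(Rational(-167, 5), Rational(1, 2)), Pow(44249, Rational(1, 2))) = Add(Mul(Rational(1, 5), I, Pow(835, Rational(1, 2))), Pow(44249, Rational(1, 2))) = Add(Pow(44249, Rational(1, 2)), Mul(Rational(1, 5), I, Pow(835, Rational(1, 2))))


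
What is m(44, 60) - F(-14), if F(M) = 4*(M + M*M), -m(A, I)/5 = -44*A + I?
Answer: 8652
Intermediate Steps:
m(A, I) = -5*I + 220*A (m(A, I) = -5*(-44*A + I) = -5*(I - 44*A) = -5*I + 220*A)
F(M) = 4*M + 4*M² (F(M) = 4*(M + M²) = 4*M + 4*M²)
m(44, 60) - F(-14) = (-5*60 + 220*44) - 4*(-14)*(1 - 14) = (-300 + 9680) - 4*(-14)*(-13) = 9380 - 1*728 = 9380 - 728 = 8652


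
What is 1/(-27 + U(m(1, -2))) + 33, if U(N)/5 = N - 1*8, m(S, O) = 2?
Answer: 1880/57 ≈ 32.982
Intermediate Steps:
U(N) = -40 + 5*N (U(N) = 5*(N - 1*8) = 5*(N - 8) = 5*(-8 + N) = -40 + 5*N)
1/(-27 + U(m(1, -2))) + 33 = 1/(-27 + (-40 + 5*2)) + 33 = 1/(-27 + (-40 + 10)) + 33 = 1/(-27 - 30) + 33 = 1/(-57) + 33 = -1/57 + 33 = 1880/57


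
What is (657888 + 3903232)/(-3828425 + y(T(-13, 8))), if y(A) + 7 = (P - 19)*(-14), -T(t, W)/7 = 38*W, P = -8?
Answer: -2280560/1914027 ≈ -1.1915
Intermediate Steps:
T(t, W) = -266*W
y(A) = 371 (y(A) = -7 + (-8 - 19)*(-14) = -7 - 27*(-14) = -7 + 378 = 371)
(657888 + 3903232)/(-3828425 + y(T(-13, 8))) = (657888 + 3903232)/(-3828425 + 371) = 4561120/(-3828054) = 4561120*(-1/3828054) = -2280560/1914027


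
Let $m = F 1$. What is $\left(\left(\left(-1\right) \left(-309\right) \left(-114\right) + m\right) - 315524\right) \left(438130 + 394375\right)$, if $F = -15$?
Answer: $-292013616325$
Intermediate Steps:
$m = -15$ ($m = \left(-15\right) 1 = -15$)
$\left(\left(\left(-1\right) \left(-309\right) \left(-114\right) + m\right) - 315524\right) \left(438130 + 394375\right) = \left(\left(\left(-1\right) \left(-309\right) \left(-114\right) - 15\right) - 315524\right) \left(438130 + 394375\right) = \left(\left(309 \left(-114\right) - 15\right) - 315524\right) 832505 = \left(\left(-35226 - 15\right) - 315524\right) 832505 = \left(-35241 - 315524\right) 832505 = \left(-350765\right) 832505 = -292013616325$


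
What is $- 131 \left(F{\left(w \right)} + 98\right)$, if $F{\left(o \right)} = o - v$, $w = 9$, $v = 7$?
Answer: $-13100$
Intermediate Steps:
$F{\left(o \right)} = -7 + o$ ($F{\left(o \right)} = o - 7 = -7 + o$)
$- 131 \left(F{\left(w \right)} + 98\right) = - 131 \left(\left(-7 + 9\right) + 98\right) = - 131 \left(2 + 98\right) = \left(-131\right) 100 = -13100$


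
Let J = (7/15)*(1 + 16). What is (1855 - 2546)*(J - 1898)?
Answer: 19590541/15 ≈ 1.3060e+6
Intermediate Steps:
J = 119/15 (J = (7*(1/15))*17 = (7/15)*17 = 119/15 ≈ 7.9333)
(1855 - 2546)*(J - 1898) = (1855 - 2546)*(119/15 - 1898) = -691*(-28351/15) = 19590541/15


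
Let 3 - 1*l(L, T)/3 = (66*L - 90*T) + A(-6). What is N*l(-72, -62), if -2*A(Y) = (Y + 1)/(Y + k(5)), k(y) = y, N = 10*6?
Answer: -148050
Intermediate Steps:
N = 60
A(Y) = -(1 + Y)/(2*(5 + Y)) (A(Y) = -(Y + 1)/(2*(Y + 5)) = -(1 + Y)/(2*(5 + Y)))
l(L, T) = 33/2 - 198*L + 270*T (l(L, T) = 9 - 3*((66*L - 90*T) + (-1 - 1*(-6))/(2*(5 - 6))) = 9 - 3*((-90*T + 66*L) + (½)*(-1 + 6)/(-1)) = 9 - 3*((-90*T + 66*L) + (½)*(-1)*5) = 9 - 3*((-90*T + 66*L) - 5/2) = 9 - 3*(-5/2 - 90*T + 66*L) = 9 + (15/2 - 198*L + 270*T) = 33/2 - 198*L + 270*T)
N*l(-72, -62) = 60*(33/2 - 198*(-72) + 270*(-62)) = 60*(33/2 + 14256 - 16740) = 60*(-4935/2) = -148050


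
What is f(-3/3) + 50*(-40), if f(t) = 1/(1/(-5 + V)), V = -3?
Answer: -2008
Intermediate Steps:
f(t) = -8 (f(t) = 1/(1/(-5 - 3)) = 1/(1/(-8)) = 1/(-⅛) = -8)
f(-3/3) + 50*(-40) = -8 + 50*(-40) = -8 - 2000 = -2008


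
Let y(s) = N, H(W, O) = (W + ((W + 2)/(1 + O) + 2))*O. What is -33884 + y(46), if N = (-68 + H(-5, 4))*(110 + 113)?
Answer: -261296/5 ≈ -52259.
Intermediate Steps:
H(W, O) = O*(2 + W + (2 + W)/(1 + O)) (H(W, O) = (W + ((2 + W)/(1 + O) + 2))*O = (W + (2 + (2 + W)/(1 + O)))*O = (2 + W + (2 + W)/(1 + O))*O = O*(2 + W + (2 + W)/(1 + O)))
N = -91876/5 (N = (-68 + 4*(4 + 2*4 + 2*(-5) + 4*(-5))/(1 + 4))*(110 + 113) = (-68 + 4*(4 + 8 - 10 - 20)/5)*223 = (-68 + 4*(⅕)*(-18))*223 = (-68 - 72/5)*223 = -412/5*223 = -91876/5 ≈ -18375.)
y(s) = -91876/5
-33884 + y(46) = -33884 - 91876/5 = -261296/5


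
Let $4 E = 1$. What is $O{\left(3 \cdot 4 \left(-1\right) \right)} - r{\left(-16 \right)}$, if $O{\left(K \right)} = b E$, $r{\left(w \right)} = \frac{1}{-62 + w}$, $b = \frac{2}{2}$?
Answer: $\frac{41}{156} \approx 0.26282$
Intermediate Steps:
$E = \frac{1}{4}$ ($E = \frac{1}{4} \cdot 1 = \frac{1}{4} \approx 0.25$)
$b = 1$ ($b = 2 \cdot \frac{1}{2} = 1$)
$O{\left(K \right)} = \frac{1}{4}$ ($O{\left(K \right)} = 1 \cdot \frac{1}{4} = \frac{1}{4}$)
$O{\left(3 \cdot 4 \left(-1\right) \right)} - r{\left(-16 \right)} = \frac{1}{4} - \frac{1}{-62 - 16} = \frac{1}{4} - \frac{1}{-78} = \frac{1}{4} - - \frac{1}{78} = \frac{1}{4} + \frac{1}{78} = \frac{41}{156}$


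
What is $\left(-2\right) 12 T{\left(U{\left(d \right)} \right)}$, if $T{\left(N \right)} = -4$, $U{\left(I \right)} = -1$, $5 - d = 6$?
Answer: $96$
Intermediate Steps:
$d = -1$ ($d = 5 - 6 = -1$)
$\left(-2\right) 12 T{\left(U{\left(d \right)} \right)} = \left(-2\right) 12 \left(-4\right) = \left(-24\right) \left(-4\right) = 96$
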